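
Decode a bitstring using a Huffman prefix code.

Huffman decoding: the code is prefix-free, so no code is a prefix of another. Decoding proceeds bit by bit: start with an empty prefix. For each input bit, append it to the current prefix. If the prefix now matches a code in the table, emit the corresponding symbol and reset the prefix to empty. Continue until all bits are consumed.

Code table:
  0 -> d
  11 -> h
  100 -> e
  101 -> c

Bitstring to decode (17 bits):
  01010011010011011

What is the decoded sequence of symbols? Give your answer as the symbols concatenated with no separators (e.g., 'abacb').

Bit 0: prefix='0' -> emit 'd', reset
Bit 1: prefix='1' (no match yet)
Bit 2: prefix='10' (no match yet)
Bit 3: prefix='101' -> emit 'c', reset
Bit 4: prefix='0' -> emit 'd', reset
Bit 5: prefix='0' -> emit 'd', reset
Bit 6: prefix='1' (no match yet)
Bit 7: prefix='11' -> emit 'h', reset
Bit 8: prefix='0' -> emit 'd', reset
Bit 9: prefix='1' (no match yet)
Bit 10: prefix='10' (no match yet)
Bit 11: prefix='100' -> emit 'e', reset
Bit 12: prefix='1' (no match yet)
Bit 13: prefix='11' -> emit 'h', reset
Bit 14: prefix='0' -> emit 'd', reset
Bit 15: prefix='1' (no match yet)
Bit 16: prefix='11' -> emit 'h', reset

Answer: dcddhdehdh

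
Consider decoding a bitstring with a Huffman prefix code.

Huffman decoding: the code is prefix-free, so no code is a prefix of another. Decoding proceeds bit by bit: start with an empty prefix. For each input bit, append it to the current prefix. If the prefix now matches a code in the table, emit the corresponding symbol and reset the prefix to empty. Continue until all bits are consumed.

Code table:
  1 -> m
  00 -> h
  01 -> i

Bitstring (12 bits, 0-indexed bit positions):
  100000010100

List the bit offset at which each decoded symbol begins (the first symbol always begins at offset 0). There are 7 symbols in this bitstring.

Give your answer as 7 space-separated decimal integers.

Bit 0: prefix='1' -> emit 'm', reset
Bit 1: prefix='0' (no match yet)
Bit 2: prefix='00' -> emit 'h', reset
Bit 3: prefix='0' (no match yet)
Bit 4: prefix='00' -> emit 'h', reset
Bit 5: prefix='0' (no match yet)
Bit 6: prefix='00' -> emit 'h', reset
Bit 7: prefix='1' -> emit 'm', reset
Bit 8: prefix='0' (no match yet)
Bit 9: prefix='01' -> emit 'i', reset
Bit 10: prefix='0' (no match yet)
Bit 11: prefix='00' -> emit 'h', reset

Answer: 0 1 3 5 7 8 10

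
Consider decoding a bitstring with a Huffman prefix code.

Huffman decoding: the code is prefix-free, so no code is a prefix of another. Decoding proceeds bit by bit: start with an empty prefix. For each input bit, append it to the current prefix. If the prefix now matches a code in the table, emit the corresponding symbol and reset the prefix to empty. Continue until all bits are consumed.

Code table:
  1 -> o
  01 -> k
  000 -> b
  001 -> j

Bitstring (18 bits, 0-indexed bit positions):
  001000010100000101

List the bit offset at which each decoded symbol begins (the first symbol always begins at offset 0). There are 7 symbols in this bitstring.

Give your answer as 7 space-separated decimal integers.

Answer: 0 3 6 8 10 13 16

Derivation:
Bit 0: prefix='0' (no match yet)
Bit 1: prefix='00' (no match yet)
Bit 2: prefix='001' -> emit 'j', reset
Bit 3: prefix='0' (no match yet)
Bit 4: prefix='00' (no match yet)
Bit 5: prefix='000' -> emit 'b', reset
Bit 6: prefix='0' (no match yet)
Bit 7: prefix='01' -> emit 'k', reset
Bit 8: prefix='0' (no match yet)
Bit 9: prefix='01' -> emit 'k', reset
Bit 10: prefix='0' (no match yet)
Bit 11: prefix='00' (no match yet)
Bit 12: prefix='000' -> emit 'b', reset
Bit 13: prefix='0' (no match yet)
Bit 14: prefix='00' (no match yet)
Bit 15: prefix='001' -> emit 'j', reset
Bit 16: prefix='0' (no match yet)
Bit 17: prefix='01' -> emit 'k', reset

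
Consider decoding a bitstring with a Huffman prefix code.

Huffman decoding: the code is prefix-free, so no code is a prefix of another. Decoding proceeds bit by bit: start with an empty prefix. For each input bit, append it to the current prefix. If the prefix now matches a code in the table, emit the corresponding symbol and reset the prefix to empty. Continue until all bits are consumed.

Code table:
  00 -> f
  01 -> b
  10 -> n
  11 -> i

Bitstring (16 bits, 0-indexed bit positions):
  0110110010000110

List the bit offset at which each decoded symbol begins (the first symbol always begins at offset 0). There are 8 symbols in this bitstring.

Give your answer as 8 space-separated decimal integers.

Answer: 0 2 4 6 8 10 12 14

Derivation:
Bit 0: prefix='0' (no match yet)
Bit 1: prefix='01' -> emit 'b', reset
Bit 2: prefix='1' (no match yet)
Bit 3: prefix='10' -> emit 'n', reset
Bit 4: prefix='1' (no match yet)
Bit 5: prefix='11' -> emit 'i', reset
Bit 6: prefix='0' (no match yet)
Bit 7: prefix='00' -> emit 'f', reset
Bit 8: prefix='1' (no match yet)
Bit 9: prefix='10' -> emit 'n', reset
Bit 10: prefix='0' (no match yet)
Bit 11: prefix='00' -> emit 'f', reset
Bit 12: prefix='0' (no match yet)
Bit 13: prefix='01' -> emit 'b', reset
Bit 14: prefix='1' (no match yet)
Bit 15: prefix='10' -> emit 'n', reset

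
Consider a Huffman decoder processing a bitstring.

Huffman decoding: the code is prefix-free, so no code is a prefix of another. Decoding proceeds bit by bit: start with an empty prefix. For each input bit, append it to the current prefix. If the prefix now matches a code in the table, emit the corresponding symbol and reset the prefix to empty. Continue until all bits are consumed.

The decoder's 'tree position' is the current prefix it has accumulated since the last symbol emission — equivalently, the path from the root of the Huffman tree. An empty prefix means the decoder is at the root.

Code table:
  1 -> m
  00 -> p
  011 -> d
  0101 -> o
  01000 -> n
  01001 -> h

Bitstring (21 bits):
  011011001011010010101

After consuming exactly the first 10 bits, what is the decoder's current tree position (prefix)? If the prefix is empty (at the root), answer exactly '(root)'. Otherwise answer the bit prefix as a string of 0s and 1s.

Bit 0: prefix='0' (no match yet)
Bit 1: prefix='01' (no match yet)
Bit 2: prefix='011' -> emit 'd', reset
Bit 3: prefix='0' (no match yet)
Bit 4: prefix='01' (no match yet)
Bit 5: prefix='011' -> emit 'd', reset
Bit 6: prefix='0' (no match yet)
Bit 7: prefix='00' -> emit 'p', reset
Bit 8: prefix='1' -> emit 'm', reset
Bit 9: prefix='0' (no match yet)

Answer: 0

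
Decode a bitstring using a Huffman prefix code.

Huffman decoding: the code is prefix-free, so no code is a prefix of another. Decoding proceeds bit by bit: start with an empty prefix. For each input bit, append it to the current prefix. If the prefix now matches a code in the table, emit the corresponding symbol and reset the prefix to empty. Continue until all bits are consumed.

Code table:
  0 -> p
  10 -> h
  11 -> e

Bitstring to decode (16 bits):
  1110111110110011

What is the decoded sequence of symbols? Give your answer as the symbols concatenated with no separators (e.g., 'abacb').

Answer: eheeheppe

Derivation:
Bit 0: prefix='1' (no match yet)
Bit 1: prefix='11' -> emit 'e', reset
Bit 2: prefix='1' (no match yet)
Bit 3: prefix='10' -> emit 'h', reset
Bit 4: prefix='1' (no match yet)
Bit 5: prefix='11' -> emit 'e', reset
Bit 6: prefix='1' (no match yet)
Bit 7: prefix='11' -> emit 'e', reset
Bit 8: prefix='1' (no match yet)
Bit 9: prefix='10' -> emit 'h', reset
Bit 10: prefix='1' (no match yet)
Bit 11: prefix='11' -> emit 'e', reset
Bit 12: prefix='0' -> emit 'p', reset
Bit 13: prefix='0' -> emit 'p', reset
Bit 14: prefix='1' (no match yet)
Bit 15: prefix='11' -> emit 'e', reset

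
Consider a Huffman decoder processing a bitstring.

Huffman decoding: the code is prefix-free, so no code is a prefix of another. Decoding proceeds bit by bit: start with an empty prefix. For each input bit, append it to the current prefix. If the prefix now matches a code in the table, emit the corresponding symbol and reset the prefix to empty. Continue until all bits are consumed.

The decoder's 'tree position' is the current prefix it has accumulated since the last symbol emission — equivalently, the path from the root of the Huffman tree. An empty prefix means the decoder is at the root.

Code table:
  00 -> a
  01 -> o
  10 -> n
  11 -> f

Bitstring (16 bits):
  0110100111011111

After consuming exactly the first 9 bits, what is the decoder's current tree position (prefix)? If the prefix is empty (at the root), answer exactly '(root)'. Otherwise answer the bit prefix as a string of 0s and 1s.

Answer: 1

Derivation:
Bit 0: prefix='0' (no match yet)
Bit 1: prefix='01' -> emit 'o', reset
Bit 2: prefix='1' (no match yet)
Bit 3: prefix='10' -> emit 'n', reset
Bit 4: prefix='1' (no match yet)
Bit 5: prefix='10' -> emit 'n', reset
Bit 6: prefix='0' (no match yet)
Bit 7: prefix='01' -> emit 'o', reset
Bit 8: prefix='1' (no match yet)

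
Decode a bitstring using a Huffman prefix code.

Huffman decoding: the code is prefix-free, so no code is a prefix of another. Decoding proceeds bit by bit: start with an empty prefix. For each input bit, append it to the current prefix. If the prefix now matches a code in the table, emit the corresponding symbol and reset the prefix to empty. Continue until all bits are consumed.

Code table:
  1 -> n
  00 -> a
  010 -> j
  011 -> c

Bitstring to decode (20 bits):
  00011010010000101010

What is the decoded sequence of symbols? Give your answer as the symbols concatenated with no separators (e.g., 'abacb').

Bit 0: prefix='0' (no match yet)
Bit 1: prefix='00' -> emit 'a', reset
Bit 2: prefix='0' (no match yet)
Bit 3: prefix='01' (no match yet)
Bit 4: prefix='011' -> emit 'c', reset
Bit 5: prefix='0' (no match yet)
Bit 6: prefix='01' (no match yet)
Bit 7: prefix='010' -> emit 'j', reset
Bit 8: prefix='0' (no match yet)
Bit 9: prefix='01' (no match yet)
Bit 10: prefix='010' -> emit 'j', reset
Bit 11: prefix='0' (no match yet)
Bit 12: prefix='00' -> emit 'a', reset
Bit 13: prefix='0' (no match yet)
Bit 14: prefix='01' (no match yet)
Bit 15: prefix='010' -> emit 'j', reset
Bit 16: prefix='1' -> emit 'n', reset
Bit 17: prefix='0' (no match yet)
Bit 18: prefix='01' (no match yet)
Bit 19: prefix='010' -> emit 'j', reset

Answer: acjjajnj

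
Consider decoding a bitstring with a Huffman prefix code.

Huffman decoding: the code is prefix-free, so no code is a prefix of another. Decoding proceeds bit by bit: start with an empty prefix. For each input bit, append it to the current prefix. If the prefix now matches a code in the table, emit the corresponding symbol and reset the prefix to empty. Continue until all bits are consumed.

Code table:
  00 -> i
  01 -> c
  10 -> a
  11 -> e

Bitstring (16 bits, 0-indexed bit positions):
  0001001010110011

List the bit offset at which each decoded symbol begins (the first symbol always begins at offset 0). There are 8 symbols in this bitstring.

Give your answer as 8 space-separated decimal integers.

Answer: 0 2 4 6 8 10 12 14

Derivation:
Bit 0: prefix='0' (no match yet)
Bit 1: prefix='00' -> emit 'i', reset
Bit 2: prefix='0' (no match yet)
Bit 3: prefix='01' -> emit 'c', reset
Bit 4: prefix='0' (no match yet)
Bit 5: prefix='00' -> emit 'i', reset
Bit 6: prefix='1' (no match yet)
Bit 7: prefix='10' -> emit 'a', reset
Bit 8: prefix='1' (no match yet)
Bit 9: prefix='10' -> emit 'a', reset
Bit 10: prefix='1' (no match yet)
Bit 11: prefix='11' -> emit 'e', reset
Bit 12: prefix='0' (no match yet)
Bit 13: prefix='00' -> emit 'i', reset
Bit 14: prefix='1' (no match yet)
Bit 15: prefix='11' -> emit 'e', reset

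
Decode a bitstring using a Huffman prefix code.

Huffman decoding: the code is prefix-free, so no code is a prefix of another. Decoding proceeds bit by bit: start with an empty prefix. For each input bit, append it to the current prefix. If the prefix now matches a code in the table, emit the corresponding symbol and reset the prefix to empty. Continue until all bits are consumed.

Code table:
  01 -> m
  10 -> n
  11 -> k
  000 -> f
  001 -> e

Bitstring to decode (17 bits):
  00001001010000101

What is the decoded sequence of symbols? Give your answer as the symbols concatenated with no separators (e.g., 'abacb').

Answer: fmemfmm

Derivation:
Bit 0: prefix='0' (no match yet)
Bit 1: prefix='00' (no match yet)
Bit 2: prefix='000' -> emit 'f', reset
Bit 3: prefix='0' (no match yet)
Bit 4: prefix='01' -> emit 'm', reset
Bit 5: prefix='0' (no match yet)
Bit 6: prefix='00' (no match yet)
Bit 7: prefix='001' -> emit 'e', reset
Bit 8: prefix='0' (no match yet)
Bit 9: prefix='01' -> emit 'm', reset
Bit 10: prefix='0' (no match yet)
Bit 11: prefix='00' (no match yet)
Bit 12: prefix='000' -> emit 'f', reset
Bit 13: prefix='0' (no match yet)
Bit 14: prefix='01' -> emit 'm', reset
Bit 15: prefix='0' (no match yet)
Bit 16: prefix='01' -> emit 'm', reset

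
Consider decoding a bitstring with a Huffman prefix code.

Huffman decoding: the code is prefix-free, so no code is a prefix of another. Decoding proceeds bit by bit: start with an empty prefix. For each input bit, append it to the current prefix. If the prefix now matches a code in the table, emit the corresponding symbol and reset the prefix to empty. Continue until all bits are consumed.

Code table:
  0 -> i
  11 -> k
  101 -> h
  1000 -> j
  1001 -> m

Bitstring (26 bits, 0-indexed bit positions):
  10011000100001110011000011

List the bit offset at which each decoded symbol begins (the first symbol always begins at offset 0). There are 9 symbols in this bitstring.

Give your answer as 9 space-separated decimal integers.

Answer: 0 4 8 12 13 15 19 23 24

Derivation:
Bit 0: prefix='1' (no match yet)
Bit 1: prefix='10' (no match yet)
Bit 2: prefix='100' (no match yet)
Bit 3: prefix='1001' -> emit 'm', reset
Bit 4: prefix='1' (no match yet)
Bit 5: prefix='10' (no match yet)
Bit 6: prefix='100' (no match yet)
Bit 7: prefix='1000' -> emit 'j', reset
Bit 8: prefix='1' (no match yet)
Bit 9: prefix='10' (no match yet)
Bit 10: prefix='100' (no match yet)
Bit 11: prefix='1000' -> emit 'j', reset
Bit 12: prefix='0' -> emit 'i', reset
Bit 13: prefix='1' (no match yet)
Bit 14: prefix='11' -> emit 'k', reset
Bit 15: prefix='1' (no match yet)
Bit 16: prefix='10' (no match yet)
Bit 17: prefix='100' (no match yet)
Bit 18: prefix='1001' -> emit 'm', reset
Bit 19: prefix='1' (no match yet)
Bit 20: prefix='10' (no match yet)
Bit 21: prefix='100' (no match yet)
Bit 22: prefix='1000' -> emit 'j', reset
Bit 23: prefix='0' -> emit 'i', reset
Bit 24: prefix='1' (no match yet)
Bit 25: prefix='11' -> emit 'k', reset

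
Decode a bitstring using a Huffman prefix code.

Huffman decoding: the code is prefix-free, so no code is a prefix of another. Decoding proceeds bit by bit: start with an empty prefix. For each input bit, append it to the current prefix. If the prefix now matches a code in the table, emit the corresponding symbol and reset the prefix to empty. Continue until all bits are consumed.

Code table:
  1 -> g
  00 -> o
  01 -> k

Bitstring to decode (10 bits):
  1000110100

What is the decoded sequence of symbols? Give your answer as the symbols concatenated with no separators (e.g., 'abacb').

Answer: gokgko

Derivation:
Bit 0: prefix='1' -> emit 'g', reset
Bit 1: prefix='0' (no match yet)
Bit 2: prefix='00' -> emit 'o', reset
Bit 3: prefix='0' (no match yet)
Bit 4: prefix='01' -> emit 'k', reset
Bit 5: prefix='1' -> emit 'g', reset
Bit 6: prefix='0' (no match yet)
Bit 7: prefix='01' -> emit 'k', reset
Bit 8: prefix='0' (no match yet)
Bit 9: prefix='00' -> emit 'o', reset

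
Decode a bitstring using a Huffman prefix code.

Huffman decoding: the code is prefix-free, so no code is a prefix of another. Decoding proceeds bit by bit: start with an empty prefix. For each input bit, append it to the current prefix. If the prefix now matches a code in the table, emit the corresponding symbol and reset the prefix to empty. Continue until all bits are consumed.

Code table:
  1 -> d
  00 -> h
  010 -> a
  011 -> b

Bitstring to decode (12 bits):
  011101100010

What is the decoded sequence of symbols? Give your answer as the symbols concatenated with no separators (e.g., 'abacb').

Answer: bdbha

Derivation:
Bit 0: prefix='0' (no match yet)
Bit 1: prefix='01' (no match yet)
Bit 2: prefix='011' -> emit 'b', reset
Bit 3: prefix='1' -> emit 'd', reset
Bit 4: prefix='0' (no match yet)
Bit 5: prefix='01' (no match yet)
Bit 6: prefix='011' -> emit 'b', reset
Bit 7: prefix='0' (no match yet)
Bit 8: prefix='00' -> emit 'h', reset
Bit 9: prefix='0' (no match yet)
Bit 10: prefix='01' (no match yet)
Bit 11: prefix='010' -> emit 'a', reset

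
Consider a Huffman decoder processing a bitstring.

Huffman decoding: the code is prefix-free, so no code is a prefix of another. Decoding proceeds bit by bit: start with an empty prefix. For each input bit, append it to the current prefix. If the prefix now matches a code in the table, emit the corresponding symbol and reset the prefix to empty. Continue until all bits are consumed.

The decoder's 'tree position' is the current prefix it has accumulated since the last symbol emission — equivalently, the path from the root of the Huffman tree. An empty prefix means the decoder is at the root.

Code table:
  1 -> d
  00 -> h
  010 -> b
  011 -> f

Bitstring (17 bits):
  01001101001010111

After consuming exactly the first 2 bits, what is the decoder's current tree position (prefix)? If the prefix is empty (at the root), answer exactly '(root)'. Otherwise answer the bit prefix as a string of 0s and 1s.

Bit 0: prefix='0' (no match yet)
Bit 1: prefix='01' (no match yet)

Answer: 01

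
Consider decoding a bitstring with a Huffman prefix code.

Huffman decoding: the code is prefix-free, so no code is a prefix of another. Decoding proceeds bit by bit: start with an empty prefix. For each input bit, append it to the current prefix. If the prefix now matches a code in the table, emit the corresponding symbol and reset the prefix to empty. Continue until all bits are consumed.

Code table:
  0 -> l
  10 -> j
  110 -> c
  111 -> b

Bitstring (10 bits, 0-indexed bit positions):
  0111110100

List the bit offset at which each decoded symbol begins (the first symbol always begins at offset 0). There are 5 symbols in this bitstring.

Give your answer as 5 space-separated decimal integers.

Bit 0: prefix='0' -> emit 'l', reset
Bit 1: prefix='1' (no match yet)
Bit 2: prefix='11' (no match yet)
Bit 3: prefix='111' -> emit 'b', reset
Bit 4: prefix='1' (no match yet)
Bit 5: prefix='11' (no match yet)
Bit 6: prefix='110' -> emit 'c', reset
Bit 7: prefix='1' (no match yet)
Bit 8: prefix='10' -> emit 'j', reset
Bit 9: prefix='0' -> emit 'l', reset

Answer: 0 1 4 7 9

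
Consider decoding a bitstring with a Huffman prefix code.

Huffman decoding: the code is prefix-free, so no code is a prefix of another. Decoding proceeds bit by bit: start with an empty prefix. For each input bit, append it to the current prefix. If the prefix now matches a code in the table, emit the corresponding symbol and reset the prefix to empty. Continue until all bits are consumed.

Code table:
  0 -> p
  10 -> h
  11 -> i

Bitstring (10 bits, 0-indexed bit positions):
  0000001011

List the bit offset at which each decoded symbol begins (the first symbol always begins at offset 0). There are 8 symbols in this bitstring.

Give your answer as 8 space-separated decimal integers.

Answer: 0 1 2 3 4 5 6 8

Derivation:
Bit 0: prefix='0' -> emit 'p', reset
Bit 1: prefix='0' -> emit 'p', reset
Bit 2: prefix='0' -> emit 'p', reset
Bit 3: prefix='0' -> emit 'p', reset
Bit 4: prefix='0' -> emit 'p', reset
Bit 5: prefix='0' -> emit 'p', reset
Bit 6: prefix='1' (no match yet)
Bit 7: prefix='10' -> emit 'h', reset
Bit 8: prefix='1' (no match yet)
Bit 9: prefix='11' -> emit 'i', reset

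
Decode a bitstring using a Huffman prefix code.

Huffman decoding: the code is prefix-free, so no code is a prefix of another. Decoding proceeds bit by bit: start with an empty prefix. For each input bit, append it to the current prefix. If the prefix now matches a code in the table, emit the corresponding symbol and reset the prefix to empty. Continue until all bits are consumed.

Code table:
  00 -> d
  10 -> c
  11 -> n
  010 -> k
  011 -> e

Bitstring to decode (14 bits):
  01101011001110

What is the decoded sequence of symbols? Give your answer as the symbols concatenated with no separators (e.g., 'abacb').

Answer: ekndnc

Derivation:
Bit 0: prefix='0' (no match yet)
Bit 1: prefix='01' (no match yet)
Bit 2: prefix='011' -> emit 'e', reset
Bit 3: prefix='0' (no match yet)
Bit 4: prefix='01' (no match yet)
Bit 5: prefix='010' -> emit 'k', reset
Bit 6: prefix='1' (no match yet)
Bit 7: prefix='11' -> emit 'n', reset
Bit 8: prefix='0' (no match yet)
Bit 9: prefix='00' -> emit 'd', reset
Bit 10: prefix='1' (no match yet)
Bit 11: prefix='11' -> emit 'n', reset
Bit 12: prefix='1' (no match yet)
Bit 13: prefix='10' -> emit 'c', reset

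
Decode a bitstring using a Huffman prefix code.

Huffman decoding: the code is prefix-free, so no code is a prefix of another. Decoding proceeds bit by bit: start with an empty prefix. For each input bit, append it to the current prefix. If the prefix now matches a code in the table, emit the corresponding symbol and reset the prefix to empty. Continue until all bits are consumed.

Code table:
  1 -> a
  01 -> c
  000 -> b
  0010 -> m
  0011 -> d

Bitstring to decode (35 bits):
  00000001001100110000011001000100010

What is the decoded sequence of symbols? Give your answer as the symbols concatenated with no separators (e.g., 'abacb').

Bit 0: prefix='0' (no match yet)
Bit 1: prefix='00' (no match yet)
Bit 2: prefix='000' -> emit 'b', reset
Bit 3: prefix='0' (no match yet)
Bit 4: prefix='00' (no match yet)
Bit 5: prefix='000' -> emit 'b', reset
Bit 6: prefix='0' (no match yet)
Bit 7: prefix='01' -> emit 'c', reset
Bit 8: prefix='0' (no match yet)
Bit 9: prefix='00' (no match yet)
Bit 10: prefix='001' (no match yet)
Bit 11: prefix='0011' -> emit 'd', reset
Bit 12: prefix='0' (no match yet)
Bit 13: prefix='00' (no match yet)
Bit 14: prefix='001' (no match yet)
Bit 15: prefix='0011' -> emit 'd', reset
Bit 16: prefix='0' (no match yet)
Bit 17: prefix='00' (no match yet)
Bit 18: prefix='000' -> emit 'b', reset
Bit 19: prefix='0' (no match yet)
Bit 20: prefix='00' (no match yet)
Bit 21: prefix='001' (no match yet)
Bit 22: prefix='0011' -> emit 'd', reset
Bit 23: prefix='0' (no match yet)
Bit 24: prefix='00' (no match yet)
Bit 25: prefix='001' (no match yet)
Bit 26: prefix='0010' -> emit 'm', reset
Bit 27: prefix='0' (no match yet)
Bit 28: prefix='00' (no match yet)
Bit 29: prefix='001' (no match yet)
Bit 30: prefix='0010' -> emit 'm', reset
Bit 31: prefix='0' (no match yet)
Bit 32: prefix='00' (no match yet)
Bit 33: prefix='001' (no match yet)
Bit 34: prefix='0010' -> emit 'm', reset

Answer: bbcddbdmmm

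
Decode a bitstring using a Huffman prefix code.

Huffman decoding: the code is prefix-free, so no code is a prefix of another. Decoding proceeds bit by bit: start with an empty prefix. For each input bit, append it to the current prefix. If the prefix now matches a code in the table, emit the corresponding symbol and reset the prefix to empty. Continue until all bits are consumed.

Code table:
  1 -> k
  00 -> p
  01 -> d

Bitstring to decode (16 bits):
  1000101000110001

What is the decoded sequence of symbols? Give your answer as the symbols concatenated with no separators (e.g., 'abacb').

Bit 0: prefix='1' -> emit 'k', reset
Bit 1: prefix='0' (no match yet)
Bit 2: prefix='00' -> emit 'p', reset
Bit 3: prefix='0' (no match yet)
Bit 4: prefix='01' -> emit 'd', reset
Bit 5: prefix='0' (no match yet)
Bit 6: prefix='01' -> emit 'd', reset
Bit 7: prefix='0' (no match yet)
Bit 8: prefix='00' -> emit 'p', reset
Bit 9: prefix='0' (no match yet)
Bit 10: prefix='01' -> emit 'd', reset
Bit 11: prefix='1' -> emit 'k', reset
Bit 12: prefix='0' (no match yet)
Bit 13: prefix='00' -> emit 'p', reset
Bit 14: prefix='0' (no match yet)
Bit 15: prefix='01' -> emit 'd', reset

Answer: kpddpdkpd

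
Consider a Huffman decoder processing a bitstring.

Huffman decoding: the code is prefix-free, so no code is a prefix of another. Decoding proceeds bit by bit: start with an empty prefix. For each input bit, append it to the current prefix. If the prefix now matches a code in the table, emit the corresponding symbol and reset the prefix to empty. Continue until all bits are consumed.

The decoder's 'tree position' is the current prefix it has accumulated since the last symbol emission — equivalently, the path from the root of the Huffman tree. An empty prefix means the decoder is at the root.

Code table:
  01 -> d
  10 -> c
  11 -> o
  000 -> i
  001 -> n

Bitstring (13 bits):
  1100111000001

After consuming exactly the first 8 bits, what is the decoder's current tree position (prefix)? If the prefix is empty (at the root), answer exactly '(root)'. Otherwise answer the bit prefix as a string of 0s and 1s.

Bit 0: prefix='1' (no match yet)
Bit 1: prefix='11' -> emit 'o', reset
Bit 2: prefix='0' (no match yet)
Bit 3: prefix='00' (no match yet)
Bit 4: prefix='001' -> emit 'n', reset
Bit 5: prefix='1' (no match yet)
Bit 6: prefix='11' -> emit 'o', reset
Bit 7: prefix='0' (no match yet)

Answer: 0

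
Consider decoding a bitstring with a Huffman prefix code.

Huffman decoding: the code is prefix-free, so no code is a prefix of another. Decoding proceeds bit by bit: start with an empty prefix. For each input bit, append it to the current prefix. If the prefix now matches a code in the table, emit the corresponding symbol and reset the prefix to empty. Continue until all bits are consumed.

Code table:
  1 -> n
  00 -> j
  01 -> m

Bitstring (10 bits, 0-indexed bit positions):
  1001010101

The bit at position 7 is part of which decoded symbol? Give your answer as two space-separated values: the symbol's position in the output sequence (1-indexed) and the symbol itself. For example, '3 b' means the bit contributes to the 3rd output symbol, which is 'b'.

Bit 0: prefix='1' -> emit 'n', reset
Bit 1: prefix='0' (no match yet)
Bit 2: prefix='00' -> emit 'j', reset
Bit 3: prefix='1' -> emit 'n', reset
Bit 4: prefix='0' (no match yet)
Bit 5: prefix='01' -> emit 'm', reset
Bit 6: prefix='0' (no match yet)
Bit 7: prefix='01' -> emit 'm', reset
Bit 8: prefix='0' (no match yet)
Bit 9: prefix='01' -> emit 'm', reset

Answer: 5 m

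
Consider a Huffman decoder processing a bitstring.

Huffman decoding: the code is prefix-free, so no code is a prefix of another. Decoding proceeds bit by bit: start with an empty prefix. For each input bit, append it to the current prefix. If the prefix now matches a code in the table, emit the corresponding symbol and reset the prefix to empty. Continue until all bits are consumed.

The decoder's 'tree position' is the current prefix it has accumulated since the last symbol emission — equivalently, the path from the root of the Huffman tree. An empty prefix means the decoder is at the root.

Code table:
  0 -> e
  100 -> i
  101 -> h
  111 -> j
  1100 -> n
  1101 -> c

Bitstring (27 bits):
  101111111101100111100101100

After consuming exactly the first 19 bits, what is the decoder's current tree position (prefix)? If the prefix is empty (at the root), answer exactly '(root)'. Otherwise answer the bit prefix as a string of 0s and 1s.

Answer: 1

Derivation:
Bit 0: prefix='1' (no match yet)
Bit 1: prefix='10' (no match yet)
Bit 2: prefix='101' -> emit 'h', reset
Bit 3: prefix='1' (no match yet)
Bit 4: prefix='11' (no match yet)
Bit 5: prefix='111' -> emit 'j', reset
Bit 6: prefix='1' (no match yet)
Bit 7: prefix='11' (no match yet)
Bit 8: prefix='111' -> emit 'j', reset
Bit 9: prefix='1' (no match yet)
Bit 10: prefix='10' (no match yet)
Bit 11: prefix='101' -> emit 'h', reset
Bit 12: prefix='1' (no match yet)
Bit 13: prefix='10' (no match yet)
Bit 14: prefix='100' -> emit 'i', reset
Bit 15: prefix='1' (no match yet)
Bit 16: prefix='11' (no match yet)
Bit 17: prefix='111' -> emit 'j', reset
Bit 18: prefix='1' (no match yet)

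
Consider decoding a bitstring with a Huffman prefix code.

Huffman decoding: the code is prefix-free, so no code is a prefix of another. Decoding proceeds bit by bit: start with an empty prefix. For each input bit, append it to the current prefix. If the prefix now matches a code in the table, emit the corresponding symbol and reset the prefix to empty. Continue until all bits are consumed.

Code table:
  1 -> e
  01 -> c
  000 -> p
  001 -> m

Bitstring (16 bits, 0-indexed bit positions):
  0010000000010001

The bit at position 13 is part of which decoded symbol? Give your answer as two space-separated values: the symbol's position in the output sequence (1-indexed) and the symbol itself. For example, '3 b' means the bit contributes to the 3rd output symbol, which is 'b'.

Answer: 5 p

Derivation:
Bit 0: prefix='0' (no match yet)
Bit 1: prefix='00' (no match yet)
Bit 2: prefix='001' -> emit 'm', reset
Bit 3: prefix='0' (no match yet)
Bit 4: prefix='00' (no match yet)
Bit 5: prefix='000' -> emit 'p', reset
Bit 6: prefix='0' (no match yet)
Bit 7: prefix='00' (no match yet)
Bit 8: prefix='000' -> emit 'p', reset
Bit 9: prefix='0' (no match yet)
Bit 10: prefix='00' (no match yet)
Bit 11: prefix='001' -> emit 'm', reset
Bit 12: prefix='0' (no match yet)
Bit 13: prefix='00' (no match yet)
Bit 14: prefix='000' -> emit 'p', reset
Bit 15: prefix='1' -> emit 'e', reset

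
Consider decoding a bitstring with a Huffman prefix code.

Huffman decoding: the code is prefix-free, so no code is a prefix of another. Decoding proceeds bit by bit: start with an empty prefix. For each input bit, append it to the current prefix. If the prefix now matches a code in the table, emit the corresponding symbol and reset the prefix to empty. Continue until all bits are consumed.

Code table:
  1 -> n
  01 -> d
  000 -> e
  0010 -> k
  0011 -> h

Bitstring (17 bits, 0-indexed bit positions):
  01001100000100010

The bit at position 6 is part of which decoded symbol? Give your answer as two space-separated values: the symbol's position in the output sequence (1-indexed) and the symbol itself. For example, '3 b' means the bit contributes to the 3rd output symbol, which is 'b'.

Bit 0: prefix='0' (no match yet)
Bit 1: prefix='01' -> emit 'd', reset
Bit 2: prefix='0' (no match yet)
Bit 3: prefix='00' (no match yet)
Bit 4: prefix='001' (no match yet)
Bit 5: prefix='0011' -> emit 'h', reset
Bit 6: prefix='0' (no match yet)
Bit 7: prefix='00' (no match yet)
Bit 8: prefix='000' -> emit 'e', reset
Bit 9: prefix='0' (no match yet)
Bit 10: prefix='00' (no match yet)

Answer: 3 e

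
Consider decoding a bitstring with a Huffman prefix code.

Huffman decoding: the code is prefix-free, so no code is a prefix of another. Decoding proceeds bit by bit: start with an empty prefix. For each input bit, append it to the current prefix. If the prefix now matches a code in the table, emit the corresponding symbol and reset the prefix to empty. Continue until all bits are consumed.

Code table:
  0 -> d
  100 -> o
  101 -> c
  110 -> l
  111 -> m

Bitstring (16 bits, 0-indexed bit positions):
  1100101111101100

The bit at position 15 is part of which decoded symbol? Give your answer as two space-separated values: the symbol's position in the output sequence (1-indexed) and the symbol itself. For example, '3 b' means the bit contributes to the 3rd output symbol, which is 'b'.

Bit 0: prefix='1' (no match yet)
Bit 1: prefix='11' (no match yet)
Bit 2: prefix='110' -> emit 'l', reset
Bit 3: prefix='0' -> emit 'd', reset
Bit 4: prefix='1' (no match yet)
Bit 5: prefix='10' (no match yet)
Bit 6: prefix='101' -> emit 'c', reset
Bit 7: prefix='1' (no match yet)
Bit 8: prefix='11' (no match yet)
Bit 9: prefix='111' -> emit 'm', reset
Bit 10: prefix='1' (no match yet)
Bit 11: prefix='10' (no match yet)
Bit 12: prefix='101' -> emit 'c', reset
Bit 13: prefix='1' (no match yet)
Bit 14: prefix='10' (no match yet)
Bit 15: prefix='100' -> emit 'o', reset

Answer: 6 o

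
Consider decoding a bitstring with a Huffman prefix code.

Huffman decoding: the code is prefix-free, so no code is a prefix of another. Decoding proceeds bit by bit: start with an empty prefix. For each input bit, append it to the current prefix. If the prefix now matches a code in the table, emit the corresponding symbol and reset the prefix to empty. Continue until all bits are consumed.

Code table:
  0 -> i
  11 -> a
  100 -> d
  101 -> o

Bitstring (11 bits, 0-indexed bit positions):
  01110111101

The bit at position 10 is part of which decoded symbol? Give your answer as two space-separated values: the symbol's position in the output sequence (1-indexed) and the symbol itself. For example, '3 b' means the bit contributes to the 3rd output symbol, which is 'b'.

Answer: 5 o

Derivation:
Bit 0: prefix='0' -> emit 'i', reset
Bit 1: prefix='1' (no match yet)
Bit 2: prefix='11' -> emit 'a', reset
Bit 3: prefix='1' (no match yet)
Bit 4: prefix='10' (no match yet)
Bit 5: prefix='101' -> emit 'o', reset
Bit 6: prefix='1' (no match yet)
Bit 7: prefix='11' -> emit 'a', reset
Bit 8: prefix='1' (no match yet)
Bit 9: prefix='10' (no match yet)
Bit 10: prefix='101' -> emit 'o', reset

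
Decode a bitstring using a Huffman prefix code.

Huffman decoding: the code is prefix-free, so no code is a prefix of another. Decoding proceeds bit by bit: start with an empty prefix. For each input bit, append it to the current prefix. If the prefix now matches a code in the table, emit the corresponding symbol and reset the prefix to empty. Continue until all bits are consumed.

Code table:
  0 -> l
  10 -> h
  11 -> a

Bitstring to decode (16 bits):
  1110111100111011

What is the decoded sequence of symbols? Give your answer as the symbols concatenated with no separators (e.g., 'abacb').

Bit 0: prefix='1' (no match yet)
Bit 1: prefix='11' -> emit 'a', reset
Bit 2: prefix='1' (no match yet)
Bit 3: prefix='10' -> emit 'h', reset
Bit 4: prefix='1' (no match yet)
Bit 5: prefix='11' -> emit 'a', reset
Bit 6: prefix='1' (no match yet)
Bit 7: prefix='11' -> emit 'a', reset
Bit 8: prefix='0' -> emit 'l', reset
Bit 9: prefix='0' -> emit 'l', reset
Bit 10: prefix='1' (no match yet)
Bit 11: prefix='11' -> emit 'a', reset
Bit 12: prefix='1' (no match yet)
Bit 13: prefix='10' -> emit 'h', reset
Bit 14: prefix='1' (no match yet)
Bit 15: prefix='11' -> emit 'a', reset

Answer: ahaallaha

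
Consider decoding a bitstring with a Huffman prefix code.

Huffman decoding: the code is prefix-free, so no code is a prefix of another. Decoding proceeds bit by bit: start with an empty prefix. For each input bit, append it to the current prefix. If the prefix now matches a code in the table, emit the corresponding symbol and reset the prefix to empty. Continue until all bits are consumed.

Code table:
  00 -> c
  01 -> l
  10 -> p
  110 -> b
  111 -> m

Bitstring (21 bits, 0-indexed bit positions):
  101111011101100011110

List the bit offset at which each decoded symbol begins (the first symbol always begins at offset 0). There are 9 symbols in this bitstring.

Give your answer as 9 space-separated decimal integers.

Answer: 0 2 5 7 10 12 14 16 19

Derivation:
Bit 0: prefix='1' (no match yet)
Bit 1: prefix='10' -> emit 'p', reset
Bit 2: prefix='1' (no match yet)
Bit 3: prefix='11' (no match yet)
Bit 4: prefix='111' -> emit 'm', reset
Bit 5: prefix='1' (no match yet)
Bit 6: prefix='10' -> emit 'p', reset
Bit 7: prefix='1' (no match yet)
Bit 8: prefix='11' (no match yet)
Bit 9: prefix='111' -> emit 'm', reset
Bit 10: prefix='0' (no match yet)
Bit 11: prefix='01' -> emit 'l', reset
Bit 12: prefix='1' (no match yet)
Bit 13: prefix='10' -> emit 'p', reset
Bit 14: prefix='0' (no match yet)
Bit 15: prefix='00' -> emit 'c', reset
Bit 16: prefix='1' (no match yet)
Bit 17: prefix='11' (no match yet)
Bit 18: prefix='111' -> emit 'm', reset
Bit 19: prefix='1' (no match yet)
Bit 20: prefix='10' -> emit 'p', reset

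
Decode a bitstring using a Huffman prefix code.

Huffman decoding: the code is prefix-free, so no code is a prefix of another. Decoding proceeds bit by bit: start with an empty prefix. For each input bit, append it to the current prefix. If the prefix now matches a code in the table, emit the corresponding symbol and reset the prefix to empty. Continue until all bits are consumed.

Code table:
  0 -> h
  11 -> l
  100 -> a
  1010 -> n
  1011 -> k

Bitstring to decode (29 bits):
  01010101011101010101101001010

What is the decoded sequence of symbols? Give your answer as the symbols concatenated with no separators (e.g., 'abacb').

Bit 0: prefix='0' -> emit 'h', reset
Bit 1: prefix='1' (no match yet)
Bit 2: prefix='10' (no match yet)
Bit 3: prefix='101' (no match yet)
Bit 4: prefix='1010' -> emit 'n', reset
Bit 5: prefix='1' (no match yet)
Bit 6: prefix='10' (no match yet)
Bit 7: prefix='101' (no match yet)
Bit 8: prefix='1010' -> emit 'n', reset
Bit 9: prefix='1' (no match yet)
Bit 10: prefix='11' -> emit 'l', reset
Bit 11: prefix='1' (no match yet)
Bit 12: prefix='10' (no match yet)
Bit 13: prefix='101' (no match yet)
Bit 14: prefix='1010' -> emit 'n', reset
Bit 15: prefix='1' (no match yet)
Bit 16: prefix='10' (no match yet)
Bit 17: prefix='101' (no match yet)
Bit 18: prefix='1010' -> emit 'n', reset
Bit 19: prefix='1' (no match yet)
Bit 20: prefix='11' -> emit 'l', reset
Bit 21: prefix='0' -> emit 'h', reset
Bit 22: prefix='1' (no match yet)
Bit 23: prefix='10' (no match yet)
Bit 24: prefix='100' -> emit 'a', reset
Bit 25: prefix='1' (no match yet)
Bit 26: prefix='10' (no match yet)
Bit 27: prefix='101' (no match yet)
Bit 28: prefix='1010' -> emit 'n', reset

Answer: hnnlnnlhan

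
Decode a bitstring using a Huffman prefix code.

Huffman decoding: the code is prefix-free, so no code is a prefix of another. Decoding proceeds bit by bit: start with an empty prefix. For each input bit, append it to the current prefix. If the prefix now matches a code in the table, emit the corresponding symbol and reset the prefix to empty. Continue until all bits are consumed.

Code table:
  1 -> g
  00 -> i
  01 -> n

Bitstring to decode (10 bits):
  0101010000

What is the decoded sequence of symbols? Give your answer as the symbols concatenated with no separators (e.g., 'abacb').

Bit 0: prefix='0' (no match yet)
Bit 1: prefix='01' -> emit 'n', reset
Bit 2: prefix='0' (no match yet)
Bit 3: prefix='01' -> emit 'n', reset
Bit 4: prefix='0' (no match yet)
Bit 5: prefix='01' -> emit 'n', reset
Bit 6: prefix='0' (no match yet)
Bit 7: prefix='00' -> emit 'i', reset
Bit 8: prefix='0' (no match yet)
Bit 9: prefix='00' -> emit 'i', reset

Answer: nnnii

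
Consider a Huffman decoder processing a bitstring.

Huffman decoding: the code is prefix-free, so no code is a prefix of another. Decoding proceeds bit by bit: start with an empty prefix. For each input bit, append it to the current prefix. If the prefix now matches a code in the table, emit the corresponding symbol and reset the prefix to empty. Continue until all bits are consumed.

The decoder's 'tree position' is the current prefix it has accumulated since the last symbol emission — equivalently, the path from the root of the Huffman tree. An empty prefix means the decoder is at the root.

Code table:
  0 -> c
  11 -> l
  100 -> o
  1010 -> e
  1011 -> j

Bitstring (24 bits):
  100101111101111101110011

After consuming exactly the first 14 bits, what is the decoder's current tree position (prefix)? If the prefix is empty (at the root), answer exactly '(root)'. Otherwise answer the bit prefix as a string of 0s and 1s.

Answer: 1

Derivation:
Bit 0: prefix='1' (no match yet)
Bit 1: prefix='10' (no match yet)
Bit 2: prefix='100' -> emit 'o', reset
Bit 3: prefix='1' (no match yet)
Bit 4: prefix='10' (no match yet)
Bit 5: prefix='101' (no match yet)
Bit 6: prefix='1011' -> emit 'j', reset
Bit 7: prefix='1' (no match yet)
Bit 8: prefix='11' -> emit 'l', reset
Bit 9: prefix='1' (no match yet)
Bit 10: prefix='10' (no match yet)
Bit 11: prefix='101' (no match yet)
Bit 12: prefix='1011' -> emit 'j', reset
Bit 13: prefix='1' (no match yet)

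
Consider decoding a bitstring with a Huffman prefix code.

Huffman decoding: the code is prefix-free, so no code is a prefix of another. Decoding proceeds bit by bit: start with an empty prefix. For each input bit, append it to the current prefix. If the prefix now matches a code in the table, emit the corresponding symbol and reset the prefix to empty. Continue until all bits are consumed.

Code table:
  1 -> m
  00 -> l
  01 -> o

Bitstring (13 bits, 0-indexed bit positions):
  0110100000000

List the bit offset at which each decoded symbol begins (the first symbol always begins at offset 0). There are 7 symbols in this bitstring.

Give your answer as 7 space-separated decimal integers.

Answer: 0 2 3 5 7 9 11

Derivation:
Bit 0: prefix='0' (no match yet)
Bit 1: prefix='01' -> emit 'o', reset
Bit 2: prefix='1' -> emit 'm', reset
Bit 3: prefix='0' (no match yet)
Bit 4: prefix='01' -> emit 'o', reset
Bit 5: prefix='0' (no match yet)
Bit 6: prefix='00' -> emit 'l', reset
Bit 7: prefix='0' (no match yet)
Bit 8: prefix='00' -> emit 'l', reset
Bit 9: prefix='0' (no match yet)
Bit 10: prefix='00' -> emit 'l', reset
Bit 11: prefix='0' (no match yet)
Bit 12: prefix='00' -> emit 'l', reset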